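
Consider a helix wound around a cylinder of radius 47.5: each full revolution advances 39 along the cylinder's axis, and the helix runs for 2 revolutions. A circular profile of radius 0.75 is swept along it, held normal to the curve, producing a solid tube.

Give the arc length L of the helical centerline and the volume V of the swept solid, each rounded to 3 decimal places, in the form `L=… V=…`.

2πR = 2π·47.5 = 298.451302
per-turn = √(298.451302² + 39²) = √(89073.1797 + 1521) = √90594.1797 = 300.988670
L = 2 × 300.988670 = 601.977341
V = π·0.75² × L = 1.767146 × 601.977341 = 1063.781770

L=601.977 V=1063.782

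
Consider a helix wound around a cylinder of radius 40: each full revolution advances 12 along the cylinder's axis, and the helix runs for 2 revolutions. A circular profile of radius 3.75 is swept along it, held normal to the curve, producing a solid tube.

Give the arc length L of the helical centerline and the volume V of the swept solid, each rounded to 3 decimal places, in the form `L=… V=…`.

2πR = 2π·40 = 251.327412
per-turn = √(251.327412² + 12²) = √(63165.4682 + 144) = √63309.4682 = 251.613728
L = 2 × 251.613728 = 503.227456
V = π·3.75² × L = 44.178647 × 503.227456 = 22231.907992

L=503.227 V=22231.908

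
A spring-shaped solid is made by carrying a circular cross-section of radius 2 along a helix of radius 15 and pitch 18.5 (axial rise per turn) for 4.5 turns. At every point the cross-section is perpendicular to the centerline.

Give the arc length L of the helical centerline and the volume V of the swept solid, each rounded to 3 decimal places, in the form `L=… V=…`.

2πR = 2π·15 = 94.247780
per-turn = √(94.247780² + 18.5²) = √(8882.6440 + 342.25) = √9224.8940 = 96.046312
L = 4.5 × 96.046312 = 432.208402
V = π·2² × L = 12.566371 × 432.208402 = 5431.290961

L=432.208 V=5431.291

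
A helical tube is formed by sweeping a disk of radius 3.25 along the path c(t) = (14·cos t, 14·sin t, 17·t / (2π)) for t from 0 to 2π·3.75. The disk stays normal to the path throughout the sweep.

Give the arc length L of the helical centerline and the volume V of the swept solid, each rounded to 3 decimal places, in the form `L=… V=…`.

L=335.971 V=11148.547

2πR = 2π·14 = 87.964594
per-turn = √(87.964594² + 17²) = √(7737.7699 + 289) = √8026.7699 = 89.592242
L = 3.75 × 89.592242 = 335.970908
V = π·3.25² × L = 33.183072 × 335.970908 = 11148.546966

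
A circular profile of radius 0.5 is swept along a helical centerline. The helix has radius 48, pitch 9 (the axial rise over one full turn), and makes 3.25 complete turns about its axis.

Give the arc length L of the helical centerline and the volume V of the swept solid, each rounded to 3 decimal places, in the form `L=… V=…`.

2πR = 2π·48 = 301.592895
per-turn = √(301.592895² + 9²) = √(90958.2742 + 81) = √91039.2742 = 301.727152
L = 3.25 × 301.727152 = 980.613243
V = π·0.5² × L = 0.785398 × 980.613243 = 770.171840

L=980.613 V=770.172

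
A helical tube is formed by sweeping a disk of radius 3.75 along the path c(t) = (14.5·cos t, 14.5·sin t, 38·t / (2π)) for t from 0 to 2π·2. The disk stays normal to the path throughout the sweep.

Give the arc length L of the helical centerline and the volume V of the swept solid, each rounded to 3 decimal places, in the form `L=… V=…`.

2πR = 2π·14.5 = 91.106187
per-turn = √(91.106187² + 38²) = √(8300.3373 + 1444) = √9744.3373 = 98.713410
L = 2 × 98.713410 = 197.426820
V = π·3.75² × L = 44.178647 × 197.426820 = 8722.049723

L=197.427 V=8722.050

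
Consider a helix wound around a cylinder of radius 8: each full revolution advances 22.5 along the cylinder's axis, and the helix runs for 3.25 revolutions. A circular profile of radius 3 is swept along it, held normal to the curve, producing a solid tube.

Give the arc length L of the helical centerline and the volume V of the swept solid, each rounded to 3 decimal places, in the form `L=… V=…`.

2πR = 2π·8 = 50.265482
per-turn = √(50.265482² + 22.5²) = √(2526.6187 + 506.25) = √3032.8687 = 55.071487
L = 3.25 × 55.071487 = 178.982334
V = π·3² × L = 28.274334 × 178.982334 = 5060.606274

L=178.982 V=5060.606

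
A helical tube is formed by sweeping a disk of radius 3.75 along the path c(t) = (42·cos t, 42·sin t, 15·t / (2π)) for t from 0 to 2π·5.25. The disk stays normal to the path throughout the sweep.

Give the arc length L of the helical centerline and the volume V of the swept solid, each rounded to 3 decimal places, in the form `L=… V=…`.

L=1387.679 V=61305.766

2πR = 2π·42 = 263.893783
per-turn = √(263.893783² + 15²) = √(69639.9287 + 225) = √69864.9287 = 264.319747
L = 5.25 × 264.319747 = 1387.678672
V = π·3.75² × L = 44.178647 × 1387.678672 = 61305.765760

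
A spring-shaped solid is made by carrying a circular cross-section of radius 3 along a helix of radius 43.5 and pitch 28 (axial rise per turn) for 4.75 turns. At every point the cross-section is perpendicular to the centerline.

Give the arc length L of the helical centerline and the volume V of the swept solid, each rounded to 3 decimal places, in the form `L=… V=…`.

2πR = 2π·43.5 = 273.318561
per-turn = √(273.318561² + 28²) = √(74703.0357 + 784) = √75487.0357 = 274.749041
L = 4.75 × 274.749041 = 1305.057946
V = π·3² × L = 28.274334 × 1305.057946 = 36899.644110

L=1305.058 V=36899.644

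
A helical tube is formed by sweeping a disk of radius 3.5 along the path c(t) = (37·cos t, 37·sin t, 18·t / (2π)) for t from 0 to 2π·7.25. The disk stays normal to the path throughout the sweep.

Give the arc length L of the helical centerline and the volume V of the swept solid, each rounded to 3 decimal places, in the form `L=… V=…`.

2πR = 2π·37 = 232.477856
per-turn = √(232.477856² + 18²) = √(54045.9537 + 324) = √54369.9537 = 233.173656
L = 7.25 × 233.173656 = 1690.509004
V = π·3.5² × L = 38.484510 × 1690.509004 = 65058.410666

L=1690.509 V=65058.411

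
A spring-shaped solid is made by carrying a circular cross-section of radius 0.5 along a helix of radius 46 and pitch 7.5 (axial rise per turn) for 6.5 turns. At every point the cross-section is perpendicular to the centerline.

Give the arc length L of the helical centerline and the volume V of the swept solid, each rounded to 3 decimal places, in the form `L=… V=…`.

L=1879.305 V=1476.003

2πR = 2π·46 = 289.026524
per-turn = √(289.026524² + 7.5²) = √(83536.3317 + 56.25) = √83592.5817 = 289.123817
L = 6.5 × 289.123817 = 1879.304812
V = π·0.5² × L = 0.785398 × 1879.304812 = 1476.002547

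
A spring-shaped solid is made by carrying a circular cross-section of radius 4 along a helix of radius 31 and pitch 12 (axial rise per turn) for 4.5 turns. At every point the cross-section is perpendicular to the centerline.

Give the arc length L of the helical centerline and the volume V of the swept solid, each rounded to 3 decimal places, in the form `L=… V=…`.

L=878.166 V=44141.448

2πR = 2π·31 = 194.778745
per-turn = √(194.778745² + 12²) = √(37938.7593 + 144) = √38082.7593 = 195.148045
L = 4.5 × 195.148045 = 878.166201
V = π·4² × L = 50.265482 × 878.166201 = 44141.447760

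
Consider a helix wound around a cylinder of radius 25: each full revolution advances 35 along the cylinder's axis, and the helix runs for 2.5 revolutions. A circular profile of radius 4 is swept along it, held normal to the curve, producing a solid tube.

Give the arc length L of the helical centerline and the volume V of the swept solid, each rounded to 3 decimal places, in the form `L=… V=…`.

L=402.329 V=20223.273

2πR = 2π·25 = 157.079633
per-turn = √(157.079633² + 35²) = √(24674.0110 + 1225) = √25899.0110 = 160.931697
L = 2.5 × 160.931697 = 402.329242
V = π·4² × L = 50.265482 × 402.329242 = 20223.273443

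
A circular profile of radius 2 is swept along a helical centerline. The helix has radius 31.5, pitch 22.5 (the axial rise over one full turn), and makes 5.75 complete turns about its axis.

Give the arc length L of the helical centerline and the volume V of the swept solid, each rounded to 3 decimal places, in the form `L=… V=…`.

2πR = 2π·31.5 = 197.920337
per-turn = √(197.920337² + 22.5²) = √(39172.4599 + 506.25) = √39678.7099 = 199.195155
L = 5.75 × 199.195155 = 1145.372143
V = π·2² × L = 12.566371 × 1145.372143 = 14393.170835

L=1145.372 V=14393.171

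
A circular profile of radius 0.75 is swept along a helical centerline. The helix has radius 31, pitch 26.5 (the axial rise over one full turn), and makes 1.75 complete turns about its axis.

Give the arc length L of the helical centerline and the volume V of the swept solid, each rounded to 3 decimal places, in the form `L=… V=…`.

L=344.003 V=607.904

2πR = 2π·31 = 194.778745
per-turn = √(194.778745² + 26.5²) = √(37938.7593 + 702.25) = √38641.0093 = 196.573165
L = 1.75 × 196.573165 = 344.003039
V = π·0.75² × L = 1.767146 × 344.003039 = 607.903549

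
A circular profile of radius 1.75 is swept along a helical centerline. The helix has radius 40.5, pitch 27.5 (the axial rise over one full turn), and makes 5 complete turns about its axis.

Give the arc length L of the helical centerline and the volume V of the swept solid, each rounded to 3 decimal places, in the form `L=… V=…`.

L=1279.753 V=12312.668

2πR = 2π·40.5 = 254.469005
per-turn = √(254.469005² + 27.5²) = √(64754.4745 + 756.25) = √65510.7245 = 255.950629
L = 5 × 255.950629 = 1279.753145
V = π·1.75² × L = 9.621128 × 1279.753145 = 12312.668178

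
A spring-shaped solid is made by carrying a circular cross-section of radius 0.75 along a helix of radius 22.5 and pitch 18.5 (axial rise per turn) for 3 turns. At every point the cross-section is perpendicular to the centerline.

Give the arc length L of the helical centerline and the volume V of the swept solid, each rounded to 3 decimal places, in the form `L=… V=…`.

2πR = 2π·22.5 = 141.371669
per-turn = √(141.371669² + 18.5²) = √(19985.9489 + 342.25) = √20328.1989 = 142.576993
L = 3 × 142.576993 = 427.730979
V = π·0.75² × L = 1.767146 × 427.730979 = 755.863032

L=427.731 V=755.863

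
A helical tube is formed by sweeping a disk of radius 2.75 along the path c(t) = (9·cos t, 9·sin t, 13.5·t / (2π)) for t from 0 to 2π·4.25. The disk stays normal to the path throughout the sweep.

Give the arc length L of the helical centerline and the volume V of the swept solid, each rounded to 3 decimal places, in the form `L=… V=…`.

L=247.086 V=5870.332

2πR = 2π·9 = 56.548668
per-turn = √(56.548668² + 13.5²) = √(3197.7518 + 182.25) = √3380.0018 = 58.137783
L = 4.25 × 58.137783 = 247.085578
V = π·2.75² × L = 23.758294 × 247.085578 = 5870.331921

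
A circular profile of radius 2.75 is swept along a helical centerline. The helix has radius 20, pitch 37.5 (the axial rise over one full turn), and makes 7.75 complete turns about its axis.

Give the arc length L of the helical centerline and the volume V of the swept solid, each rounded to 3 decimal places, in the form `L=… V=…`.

L=1016.333 V=24146.328

2πR = 2π·20 = 125.663706
per-turn = √(125.663706² + 37.5²) = √(15791.3670 + 1406.25) = √17197.6170 = 131.139685
L = 7.75 × 131.139685 = 1016.332561
V = π·2.75² × L = 23.758294 × 1016.332561 = 24146.328225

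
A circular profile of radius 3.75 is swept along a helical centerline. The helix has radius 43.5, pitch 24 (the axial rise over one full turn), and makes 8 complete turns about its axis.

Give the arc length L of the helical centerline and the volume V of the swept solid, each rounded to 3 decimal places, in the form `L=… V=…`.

L=2194.962 V=96970.452

2πR = 2π·43.5 = 273.318561
per-turn = √(273.318561² + 24²) = √(74703.0357 + 576) = √75279.0357 = 274.370253
L = 8 × 274.370253 = 2194.962024
V = π·3.75² × L = 44.178647 × 2194.962024 = 96970.451746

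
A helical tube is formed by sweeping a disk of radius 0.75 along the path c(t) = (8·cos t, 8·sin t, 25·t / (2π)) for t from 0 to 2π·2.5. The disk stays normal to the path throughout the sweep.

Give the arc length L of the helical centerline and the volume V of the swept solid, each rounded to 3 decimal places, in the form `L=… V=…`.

2πR = 2π·8 = 50.265482
per-turn = √(50.265482² + 25²) = √(2526.6187 + 625) = √3151.6187 = 56.139280
L = 2.5 × 56.139280 = 140.348199
V = π·0.75² × L = 1.767146 × 140.348199 = 248.015740

L=140.348 V=248.016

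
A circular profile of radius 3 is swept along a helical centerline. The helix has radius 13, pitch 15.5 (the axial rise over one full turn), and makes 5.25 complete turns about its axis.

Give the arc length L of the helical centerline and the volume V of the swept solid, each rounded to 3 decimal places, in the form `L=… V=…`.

L=436.480 V=12341.182

2πR = 2π·13 = 81.681409
per-turn = √(81.681409² + 15.5²) = √(6671.8526 + 240.25) = √6912.1026 = 83.139056
L = 5.25 × 83.139056 = 436.480042
V = π·3² × L = 28.274334 × 436.480042 = 12341.182446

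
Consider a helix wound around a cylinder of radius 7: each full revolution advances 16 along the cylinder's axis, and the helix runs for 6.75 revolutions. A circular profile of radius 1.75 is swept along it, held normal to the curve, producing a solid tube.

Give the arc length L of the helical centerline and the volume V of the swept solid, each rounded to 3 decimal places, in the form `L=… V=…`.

2πR = 2π·7 = 43.982297
per-turn = √(43.982297² + 16²) = √(1934.4425 + 256) = √2190.4425 = 46.802163
L = 6.75 × 46.802163 = 315.914600
V = π·1.75² × L = 9.621128 × 315.914600 = 3039.454649

L=315.915 V=3039.455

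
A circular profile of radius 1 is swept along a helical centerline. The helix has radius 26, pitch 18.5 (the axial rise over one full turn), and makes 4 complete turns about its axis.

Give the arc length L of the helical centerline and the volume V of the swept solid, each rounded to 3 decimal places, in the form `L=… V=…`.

2πR = 2π·26 = 163.362818
per-turn = √(163.362818² + 18.5²) = √(26687.4103 + 342.25) = √27029.6603 = 164.406996
L = 4 × 164.406996 = 657.627984
V = π·1² × L = 3.141593 × 657.627984 = 2065.999242

L=657.628 V=2065.999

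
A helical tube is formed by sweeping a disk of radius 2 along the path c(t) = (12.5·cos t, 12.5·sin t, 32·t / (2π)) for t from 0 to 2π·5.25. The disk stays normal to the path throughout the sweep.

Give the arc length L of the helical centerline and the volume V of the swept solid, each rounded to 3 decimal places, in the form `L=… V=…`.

L=445.245 V=5595.117

2πR = 2π·12.5 = 78.539816
per-turn = √(78.539816² + 32²) = √(6168.5028 + 1024) = √7192.5028 = 84.808624
L = 5.25 × 84.808624 = 445.245277
V = π·2² × L = 12.566371 × 445.245277 = 5595.117170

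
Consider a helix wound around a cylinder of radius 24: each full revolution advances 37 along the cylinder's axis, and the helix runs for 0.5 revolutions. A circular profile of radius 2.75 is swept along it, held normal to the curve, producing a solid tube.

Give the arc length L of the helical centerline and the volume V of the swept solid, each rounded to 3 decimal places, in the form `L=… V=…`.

L=77.635 V=1844.467

2πR = 2π·24 = 150.796447
per-turn = √(150.796447² + 37²) = √(22739.5685 + 1369) = √24108.5685 = 155.269342
L = 0.5 × 155.269342 = 77.634671
V = π·2.75² × L = 23.758294 × 77.634671 = 1844.467372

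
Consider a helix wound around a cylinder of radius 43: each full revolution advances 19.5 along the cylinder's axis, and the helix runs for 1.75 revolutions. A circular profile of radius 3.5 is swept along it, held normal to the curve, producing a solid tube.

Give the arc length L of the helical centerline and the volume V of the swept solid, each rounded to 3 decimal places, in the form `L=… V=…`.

2πR = 2π·43 = 270.176968
per-turn = √(270.176968² + 19.5²) = √(72995.5942 + 380.25) = √73375.8442 = 270.879760
L = 1.75 × 270.879760 = 474.039579
V = π·3.5² × L = 38.484510 × 474.039579 = 18243.180932

L=474.040 V=18243.181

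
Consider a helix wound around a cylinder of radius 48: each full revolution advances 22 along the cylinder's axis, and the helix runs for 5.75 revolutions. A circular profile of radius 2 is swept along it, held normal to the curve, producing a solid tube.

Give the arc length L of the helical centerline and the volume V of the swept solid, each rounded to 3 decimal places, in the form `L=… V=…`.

L=1738.767 V=21849.989

2πR = 2π·48 = 301.592895
per-turn = √(301.592895² + 22²) = √(90958.2742 + 484) = √91442.2742 = 302.394236
L = 5.75 × 302.394236 = 1738.766859
V = π·2² × L = 12.566371 × 1738.766859 = 21849.988760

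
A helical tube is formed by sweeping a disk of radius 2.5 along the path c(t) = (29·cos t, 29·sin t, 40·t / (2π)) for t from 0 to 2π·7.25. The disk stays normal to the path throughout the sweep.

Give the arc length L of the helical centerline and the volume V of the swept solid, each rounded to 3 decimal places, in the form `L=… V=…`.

L=1352.496 V=26556.200

2πR = 2π·29 = 182.212374
per-turn = √(182.212374² + 40²) = √(33201.3492 + 1600) = √34801.3492 = 186.551197
L = 7.25 × 186.551197 = 1352.496180
V = π·2.5² × L = 19.634954 × 1352.496180 = 26556.200399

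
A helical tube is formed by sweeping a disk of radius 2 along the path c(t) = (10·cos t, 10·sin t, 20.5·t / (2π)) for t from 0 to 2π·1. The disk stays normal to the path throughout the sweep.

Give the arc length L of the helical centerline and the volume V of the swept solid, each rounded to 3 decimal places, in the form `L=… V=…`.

L=66.092 V=830.531

2πR = 2π·10 = 62.831853
per-turn = √(62.831853² + 20.5²) = √(3947.8418 + 420.25) = √4368.0918 = 66.091541
L = 1 × 66.091541 = 66.091541
V = π·2² × L = 12.566371 × 66.091541 = 830.530796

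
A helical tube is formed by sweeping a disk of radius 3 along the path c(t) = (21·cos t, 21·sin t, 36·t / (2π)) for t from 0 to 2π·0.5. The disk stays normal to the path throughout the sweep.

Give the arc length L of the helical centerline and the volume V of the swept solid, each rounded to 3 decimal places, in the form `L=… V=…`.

L=68.385 V=1933.538

2πR = 2π·21 = 131.946891
per-turn = √(131.946891² + 36²) = √(17409.9822 + 1296) = √18705.9822 = 136.769815
L = 0.5 × 136.769815 = 68.384907
V = π·3² × L = 28.274334 × 68.384907 = 1933.537700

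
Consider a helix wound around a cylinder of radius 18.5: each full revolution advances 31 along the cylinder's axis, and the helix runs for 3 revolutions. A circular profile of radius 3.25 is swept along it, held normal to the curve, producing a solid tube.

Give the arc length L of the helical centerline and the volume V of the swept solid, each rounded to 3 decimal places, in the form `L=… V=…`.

2πR = 2π·18.5 = 116.238928
per-turn = √(116.238928² + 31²) = √(13511.4884 + 961) = √14472.4884 = 120.301656
L = 3 × 120.301656 = 360.904968
V = π·3.25² × L = 33.183072 × 360.904968 = 11975.935679

L=360.905 V=11975.936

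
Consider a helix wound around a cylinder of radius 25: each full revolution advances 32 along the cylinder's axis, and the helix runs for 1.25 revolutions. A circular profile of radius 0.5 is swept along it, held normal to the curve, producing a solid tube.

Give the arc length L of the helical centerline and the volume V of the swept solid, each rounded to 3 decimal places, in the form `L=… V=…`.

2πR = 2π·25 = 157.079633
per-turn = √(157.079633² + 32²) = √(24674.0110 + 1024) = √25698.0110 = 160.305992
L = 1.25 × 160.305992 = 200.382490
V = π·0.5² × L = 0.785398 × 200.382490 = 157.380039

L=200.382 V=157.380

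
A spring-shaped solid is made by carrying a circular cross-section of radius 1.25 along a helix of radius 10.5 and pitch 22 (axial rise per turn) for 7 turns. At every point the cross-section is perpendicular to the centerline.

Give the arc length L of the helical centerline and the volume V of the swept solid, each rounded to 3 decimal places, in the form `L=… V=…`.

L=486.814 V=2389.645

2πR = 2π·10.5 = 65.973446
per-turn = √(65.973446² + 22²) = √(4352.4955 + 484) = √4836.4955 = 69.544917
L = 7 × 69.544917 = 486.814422
V = π·1.25² × L = 4.908739 × 486.814422 = 2389.644706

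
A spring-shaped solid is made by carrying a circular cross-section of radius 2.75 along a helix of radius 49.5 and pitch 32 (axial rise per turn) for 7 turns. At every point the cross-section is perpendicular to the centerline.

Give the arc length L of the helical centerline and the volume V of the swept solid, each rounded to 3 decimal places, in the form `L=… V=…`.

2πR = 2π·49.5 = 311.017673
per-turn = √(311.017673² + 32²) = √(96731.9927 + 1024) = √97755.9927 = 312.659548
L = 7 × 312.659548 = 2188.616834
V = π·2.75² × L = 23.758294 × 2188.616834 = 51997.803153

L=2188.617 V=51997.803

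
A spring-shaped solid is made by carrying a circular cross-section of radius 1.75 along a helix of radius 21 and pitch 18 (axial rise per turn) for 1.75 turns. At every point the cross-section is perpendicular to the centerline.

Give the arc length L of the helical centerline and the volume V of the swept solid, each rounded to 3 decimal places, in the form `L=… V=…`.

L=233.046 V=2242.163

2πR = 2π·21 = 131.946891
per-turn = √(131.946891² + 18²) = √(17409.9822 + 324) = √17733.9822 = 133.168999
L = 1.75 × 133.168999 = 233.045747
V = π·1.75² × L = 9.621128 × 233.045747 = 2242.162849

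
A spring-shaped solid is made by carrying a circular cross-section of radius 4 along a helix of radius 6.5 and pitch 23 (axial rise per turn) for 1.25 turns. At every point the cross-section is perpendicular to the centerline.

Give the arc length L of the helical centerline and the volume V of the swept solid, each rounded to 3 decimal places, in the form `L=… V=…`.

L=58.590 V=2945.040

2πR = 2π·6.5 = 40.840704
per-turn = √(40.840704² + 23²) = √(1667.9631 + 529) = √2196.9631 = 46.871773
L = 1.25 × 46.871773 = 58.589717
V = π·4² × L = 50.265482 × 58.589717 = 2945.040381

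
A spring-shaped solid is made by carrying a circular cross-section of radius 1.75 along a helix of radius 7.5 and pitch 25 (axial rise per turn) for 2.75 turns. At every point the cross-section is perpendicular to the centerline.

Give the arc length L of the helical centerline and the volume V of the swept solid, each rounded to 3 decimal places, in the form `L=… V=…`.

2πR = 2π·7.5 = 47.123890
per-turn = √(47.123890² + 25²) = √(2220.6610 + 625) = √2845.6610 = 53.344737
L = 2.75 × 53.344737 = 146.698027
V = π·1.75² × L = 9.621128 × 146.698027 = 1411.400426

L=146.698 V=1411.400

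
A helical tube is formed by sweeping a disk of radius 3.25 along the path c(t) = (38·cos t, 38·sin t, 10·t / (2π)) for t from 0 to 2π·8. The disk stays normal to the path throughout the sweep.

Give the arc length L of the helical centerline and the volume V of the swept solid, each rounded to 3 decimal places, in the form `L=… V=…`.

L=1911.763 V=63438.167

2πR = 2π·38 = 238.761042
per-turn = √(238.761042² + 10²) = √(57006.8350 + 100) = √57106.8350 = 238.970364
L = 8 × 238.970364 = 1911.762915
V = π·3.25² × L = 33.183072 × 1911.762915 = 63438.167211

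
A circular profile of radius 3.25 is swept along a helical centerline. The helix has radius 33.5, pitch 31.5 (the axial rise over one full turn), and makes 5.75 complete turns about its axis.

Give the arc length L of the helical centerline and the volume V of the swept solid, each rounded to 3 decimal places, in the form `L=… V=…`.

2πR = 2π·33.5 = 210.486708
per-turn = √(210.486708² + 31.5²) = √(44304.6542 + 992.25) = √45296.9042 = 212.830694
L = 5.75 × 212.830694 = 1223.776488
V = π·3.25² × L = 33.183072 × 1223.776488 = 40608.663822

L=1223.776 V=40608.664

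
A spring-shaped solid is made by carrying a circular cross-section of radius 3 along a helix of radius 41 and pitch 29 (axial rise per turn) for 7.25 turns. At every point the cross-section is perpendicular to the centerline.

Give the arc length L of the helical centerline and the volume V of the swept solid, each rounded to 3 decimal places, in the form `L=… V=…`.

2πR = 2π·41 = 257.610598
per-turn = √(257.610598² + 29²) = √(66363.2200 + 841) = √67204.2200 = 259.237767
L = 7.25 × 259.237767 = 1879.473813
V = π·3² × L = 28.274334 × 1879.473813 = 53140.870109

L=1879.474 V=53140.870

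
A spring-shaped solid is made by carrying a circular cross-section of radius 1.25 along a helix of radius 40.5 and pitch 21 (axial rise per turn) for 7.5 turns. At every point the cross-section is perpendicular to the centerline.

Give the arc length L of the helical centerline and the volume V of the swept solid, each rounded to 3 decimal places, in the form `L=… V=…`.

2πR = 2π·40.5 = 254.469005
per-turn = √(254.469005² + 21²) = √(64754.4745 + 441) = √65195.4745 = 255.334045
L = 7.5 × 255.334045 = 1915.005337
V = π·1.25² × L = 4.908739 × 1915.005337 = 9400.260464

L=1915.005 V=9400.260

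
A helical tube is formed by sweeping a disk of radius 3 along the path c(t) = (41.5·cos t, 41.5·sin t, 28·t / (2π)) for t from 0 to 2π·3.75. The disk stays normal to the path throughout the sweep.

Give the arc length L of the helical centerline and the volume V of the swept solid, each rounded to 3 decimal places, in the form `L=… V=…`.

2πR = 2π·41.5 = 260.752190
per-turn = √(260.752190² + 28²) = √(67991.7047 + 784) = √68775.7047 = 262.251224
L = 3.75 × 262.251224 = 983.442092
V = π·3² × L = 28.274334 × 983.442092 = 27806.170053

L=983.442 V=27806.170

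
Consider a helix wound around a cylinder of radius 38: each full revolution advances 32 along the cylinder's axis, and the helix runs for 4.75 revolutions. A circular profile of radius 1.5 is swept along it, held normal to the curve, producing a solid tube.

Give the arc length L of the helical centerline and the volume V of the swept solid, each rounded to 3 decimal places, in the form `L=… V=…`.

2πR = 2π·38 = 238.761042
per-turn = √(238.761042² + 32²) = √(57006.8350 + 1024) = √58030.8350 = 240.895901
L = 4.75 × 240.895901 = 1144.255529
V = π·1.5² × L = 7.068583 × 1144.255529 = 8088.265717

L=1144.256 V=8088.266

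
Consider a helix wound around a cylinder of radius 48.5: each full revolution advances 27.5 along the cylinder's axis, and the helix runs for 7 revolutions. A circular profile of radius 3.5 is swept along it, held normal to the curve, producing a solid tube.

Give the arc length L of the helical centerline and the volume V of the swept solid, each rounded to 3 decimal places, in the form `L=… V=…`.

2πR = 2π·48.5 = 304.734487
per-turn = √(304.734487² + 27.5²) = √(92863.1078 + 756.25) = √93619.3578 = 305.972806
L = 7 × 305.972806 = 2141.809640
V = π·3.5² × L = 38.484510 × 2141.809640 = 82426.494511

L=2141.810 V=82426.495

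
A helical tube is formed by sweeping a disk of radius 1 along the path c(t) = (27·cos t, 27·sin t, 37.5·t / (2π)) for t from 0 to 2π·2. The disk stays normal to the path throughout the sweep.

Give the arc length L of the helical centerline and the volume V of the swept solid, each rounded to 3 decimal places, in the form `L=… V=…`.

L=347.482 V=1091.648

2πR = 2π·27 = 169.646003
per-turn = √(169.646003² + 37.5²) = √(28779.7664 + 1406.25) = √30186.0164 = 173.741234
L = 2 × 173.741234 = 347.482468
V = π·1² × L = 3.141593 × 347.482468 = 1091.648369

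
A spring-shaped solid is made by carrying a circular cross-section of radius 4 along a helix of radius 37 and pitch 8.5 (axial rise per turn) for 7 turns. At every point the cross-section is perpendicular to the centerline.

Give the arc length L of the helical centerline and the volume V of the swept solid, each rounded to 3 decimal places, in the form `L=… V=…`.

2πR = 2π·37 = 232.477856
per-turn = √(232.477856² + 8.5²) = √(54045.9537 + 72.25) = √54118.2037 = 232.633196
L = 7 × 232.633196 = 1628.432369
V = π·4² × L = 50.265482 × 1628.432369 = 81853.938691

L=1628.432 V=81853.939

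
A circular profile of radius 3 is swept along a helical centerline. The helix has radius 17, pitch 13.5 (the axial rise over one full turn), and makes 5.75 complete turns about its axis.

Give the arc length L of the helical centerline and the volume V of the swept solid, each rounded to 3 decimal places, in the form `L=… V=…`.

L=619.067 V=17503.717

2πR = 2π·17 = 106.814150
per-turn = √(106.814150² + 13.5²) = √(11409.2627 + 182.25) = √11591.5127 = 107.663888
L = 5.75 × 107.663888 = 619.067354
V = π·3² × L = 28.274334 × 619.067354 = 17503.717050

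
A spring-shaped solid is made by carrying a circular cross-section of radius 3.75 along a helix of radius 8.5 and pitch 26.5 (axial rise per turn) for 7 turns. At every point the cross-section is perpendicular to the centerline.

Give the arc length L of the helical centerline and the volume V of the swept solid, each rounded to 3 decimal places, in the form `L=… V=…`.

2πR = 2π·8.5 = 53.407075
per-turn = √(53.407075² + 26.5²) = √(2852.3157 + 702.25) = √3554.5657 = 59.620178
L = 7 × 59.620178 = 417.341249
V = π·3.75² × L = 44.178647 × 417.341249 = 18437.571579

L=417.341 V=18437.572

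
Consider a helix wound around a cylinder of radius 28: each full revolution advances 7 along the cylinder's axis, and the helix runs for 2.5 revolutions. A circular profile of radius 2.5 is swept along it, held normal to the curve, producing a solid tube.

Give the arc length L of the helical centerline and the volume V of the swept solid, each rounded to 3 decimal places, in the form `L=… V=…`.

L=440.171 V=8642.737

2πR = 2π·28 = 175.929189
per-turn = √(175.929189² + 7²) = √(30951.0794 + 49) = √31000.0794 = 176.068394
L = 2.5 × 176.068394 = 440.170985
V = π·2.5² × L = 19.634954 × 440.170985 = 8642.737085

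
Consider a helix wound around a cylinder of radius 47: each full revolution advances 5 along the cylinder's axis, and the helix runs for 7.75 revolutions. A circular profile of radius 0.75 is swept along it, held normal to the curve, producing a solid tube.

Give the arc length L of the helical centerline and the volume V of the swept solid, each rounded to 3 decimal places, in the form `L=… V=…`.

2πR = 2π·47 = 295.309709
per-turn = √(295.309709² + 5²) = √(87207.8245 + 25) = √87232.8245 = 295.352035
L = 7.75 × 295.352035 = 2288.978270
V = π·0.75² × L = 1.767146 × 2288.978270 = 4044.958491

L=2288.978 V=4044.958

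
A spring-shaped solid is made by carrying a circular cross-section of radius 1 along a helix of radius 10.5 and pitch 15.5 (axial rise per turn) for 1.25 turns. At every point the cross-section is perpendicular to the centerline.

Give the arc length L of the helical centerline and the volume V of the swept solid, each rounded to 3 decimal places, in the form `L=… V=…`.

L=84.712 V=266.131

2πR = 2π·10.5 = 65.973446
per-turn = √(65.973446² + 15.5²) = √(4352.4955 + 240.25) = √4592.7455 = 67.769798
L = 1.25 × 67.769798 = 84.712248
V = π·1² × L = 3.141593 × 84.712248 = 266.131375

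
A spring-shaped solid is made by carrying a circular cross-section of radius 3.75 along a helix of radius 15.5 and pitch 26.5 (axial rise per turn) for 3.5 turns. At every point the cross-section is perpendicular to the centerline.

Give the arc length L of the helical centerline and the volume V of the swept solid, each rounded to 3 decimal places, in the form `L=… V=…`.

L=353.256 V=15606.385

2πR = 2π·15.5 = 97.389372
per-turn = √(97.389372² + 26.5²) = √(9484.6898 + 702.25) = √10186.9398 = 100.930371
L = 3.5 × 100.930371 = 353.256299
V = π·3.75² × L = 44.178647 × 353.256299 = 15606.385233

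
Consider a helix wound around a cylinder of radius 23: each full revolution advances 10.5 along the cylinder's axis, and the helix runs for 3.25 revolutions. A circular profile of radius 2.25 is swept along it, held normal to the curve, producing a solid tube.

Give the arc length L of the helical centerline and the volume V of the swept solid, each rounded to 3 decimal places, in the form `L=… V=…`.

2πR = 2π·23 = 144.513262
per-turn = √(144.513262² + 10.5²) = √(20884.0829 + 110.25) = √20994.3329 = 144.894213
L = 3.25 × 144.894213 = 470.906192
V = π·2.25² × L = 15.904313 × 470.906192 = 7489.439377

L=470.906 V=7489.439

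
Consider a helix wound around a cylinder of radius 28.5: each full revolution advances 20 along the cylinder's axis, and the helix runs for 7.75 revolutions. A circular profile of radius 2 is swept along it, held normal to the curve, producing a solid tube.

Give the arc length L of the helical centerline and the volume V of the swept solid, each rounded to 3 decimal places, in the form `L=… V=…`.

L=1396.428 V=17548.026

2πR = 2π·28.5 = 179.070781
per-turn = √(179.070781² + 20²) = √(32066.3447 + 400) = √32466.3447 = 180.184197
L = 7.75 × 180.184197 = 1396.427524
V = π·2² × L = 12.566371 × 1396.427524 = 17548.025797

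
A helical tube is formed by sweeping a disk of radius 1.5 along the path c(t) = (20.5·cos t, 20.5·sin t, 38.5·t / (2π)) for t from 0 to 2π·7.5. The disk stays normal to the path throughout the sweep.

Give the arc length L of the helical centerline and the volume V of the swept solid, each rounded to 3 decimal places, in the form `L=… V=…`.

L=1008.270 V=7127.044

2πR = 2π·20.5 = 128.805299
per-turn = √(128.805299² + 38.5²) = √(16590.8050 + 1482.25) = √18073.0550 = 134.436063
L = 7.5 × 134.436063 = 1008.270471
V = π·1.5² × L = 7.068583 × 1008.270471 = 7127.043989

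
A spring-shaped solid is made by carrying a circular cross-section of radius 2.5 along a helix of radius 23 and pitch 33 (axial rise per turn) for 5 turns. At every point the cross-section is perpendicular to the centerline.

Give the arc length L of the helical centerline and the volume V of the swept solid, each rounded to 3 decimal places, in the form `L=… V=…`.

2πR = 2π·23 = 144.513262
per-turn = √(144.513262² + 33²) = √(20884.0829 + 1089) = √21973.0829 = 148.233204
L = 5 × 148.233204 = 741.166022
V = π·2.5² × L = 19.634954 × 741.166022 = 14552.760820

L=741.166 V=14552.761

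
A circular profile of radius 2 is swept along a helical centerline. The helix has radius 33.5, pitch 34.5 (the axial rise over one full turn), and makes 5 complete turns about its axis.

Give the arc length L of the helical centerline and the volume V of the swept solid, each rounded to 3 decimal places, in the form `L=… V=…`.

L=1066.477 V=13401.742

2πR = 2π·33.5 = 210.486708
per-turn = √(210.486708² + 34.5²) = √(44304.6542 + 1190.25) = √45494.9042 = 213.295345
L = 5 × 213.295345 = 1066.476725
V = π·2² × L = 12.566371 × 1066.476725 = 13401.741772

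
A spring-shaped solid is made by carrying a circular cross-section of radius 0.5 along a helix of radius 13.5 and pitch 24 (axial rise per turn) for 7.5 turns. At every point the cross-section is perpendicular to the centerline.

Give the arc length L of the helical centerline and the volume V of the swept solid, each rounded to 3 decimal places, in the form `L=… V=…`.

L=661.147 V=519.264

2πR = 2π·13.5 = 84.823002
per-turn = √(84.823002² + 24²) = √(7194.9416 + 576) = √7770.9416 = 88.152944
L = 7.5 × 88.152944 = 661.147083
V = π·0.5² × L = 0.785398 × 661.147083 = 519.263705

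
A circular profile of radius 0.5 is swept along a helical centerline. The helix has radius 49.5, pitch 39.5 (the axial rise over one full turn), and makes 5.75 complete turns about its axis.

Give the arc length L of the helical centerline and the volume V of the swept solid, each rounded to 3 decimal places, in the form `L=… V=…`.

2πR = 2π·49.5 = 311.017673
per-turn = √(311.017673² + 39.5²) = √(96731.9927 + 1560.25) = √98292.2427 = 313.515937
L = 5.75 × 313.515937 = 1802.716638
V = π·0.5² × L = 0.785398 × 1802.716638 = 1415.850336

L=1802.717 V=1415.850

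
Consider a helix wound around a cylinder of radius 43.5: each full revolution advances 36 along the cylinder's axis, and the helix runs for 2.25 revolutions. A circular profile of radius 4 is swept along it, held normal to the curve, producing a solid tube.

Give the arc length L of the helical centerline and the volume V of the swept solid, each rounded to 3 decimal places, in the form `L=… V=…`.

2πR = 2π·43.5 = 273.318561
per-turn = √(273.318561² + 36²) = √(74703.0357 + 1296) = √75999.0357 = 275.679226
L = 2.25 × 275.679226 = 620.278259
V = π·4² × L = 50.265482 × 620.278259 = 31178.585934

L=620.278 V=31178.586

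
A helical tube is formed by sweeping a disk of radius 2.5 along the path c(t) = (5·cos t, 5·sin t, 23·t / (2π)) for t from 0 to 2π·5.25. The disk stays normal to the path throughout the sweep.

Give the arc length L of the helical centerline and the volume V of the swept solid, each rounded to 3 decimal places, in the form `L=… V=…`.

2πR = 2π·5 = 31.415927
per-turn = √(31.415927² + 23²) = √(986.9604 + 529) = √1515.9604 = 38.935337
L = 5.25 × 38.935337 = 204.410517
V = π·2.5² × L = 19.634954 × 204.410517 = 4013.591124

L=204.411 V=4013.591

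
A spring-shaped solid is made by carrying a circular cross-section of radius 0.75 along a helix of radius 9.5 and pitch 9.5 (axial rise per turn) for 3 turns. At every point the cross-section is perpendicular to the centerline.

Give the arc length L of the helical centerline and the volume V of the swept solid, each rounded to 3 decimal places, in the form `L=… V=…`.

L=181.325 V=320.427

2πR = 2π·9.5 = 59.690260
per-turn = √(59.690260² + 9.5²) = √(3562.9272 + 90.25) = √3653.1772 = 60.441519
L = 3 × 60.441519 = 181.324556
V = π·0.75² × L = 1.767146 × 181.324556 = 320.426940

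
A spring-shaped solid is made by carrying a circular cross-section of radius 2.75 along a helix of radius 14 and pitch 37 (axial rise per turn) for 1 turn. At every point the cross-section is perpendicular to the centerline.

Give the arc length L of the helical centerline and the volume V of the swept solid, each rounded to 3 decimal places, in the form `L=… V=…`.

2πR = 2π·14 = 87.964594
per-turn = √(87.964594² + 37²) = √(7737.7699 + 1369) = √9106.7699 = 95.429397
L = 1 × 95.429397 = 95.429397
V = π·2.75² × L = 23.758294 × 95.429397 = 2267.239717

L=95.429 V=2267.240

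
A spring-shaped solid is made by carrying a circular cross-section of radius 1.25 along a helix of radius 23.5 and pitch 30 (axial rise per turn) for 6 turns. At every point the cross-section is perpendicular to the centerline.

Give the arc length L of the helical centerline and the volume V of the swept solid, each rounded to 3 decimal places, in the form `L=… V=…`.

2πR = 2π·23.5 = 147.654855
per-turn = √(147.654855² + 30²) = √(21801.9561 + 900) = √22701.9561 = 150.671683
L = 6 × 150.671683 = 904.030099
V = π·1.25² × L = 4.908739 × 904.030099 = 4437.647373

L=904.030 V=4437.647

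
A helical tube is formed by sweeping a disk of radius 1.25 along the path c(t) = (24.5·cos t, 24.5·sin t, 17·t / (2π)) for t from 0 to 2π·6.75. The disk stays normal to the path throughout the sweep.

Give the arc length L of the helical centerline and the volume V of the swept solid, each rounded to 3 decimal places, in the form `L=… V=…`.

2πR = 2π·24.5 = 153.938040
per-turn = √(153.938040² + 17²) = √(23696.9202 + 289) = √23985.9202 = 154.873885
L = 6.75 × 154.873885 = 1045.398722
V = π·1.25² × L = 4.908739 × 1045.398722 = 5131.588976

L=1045.399 V=5131.589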